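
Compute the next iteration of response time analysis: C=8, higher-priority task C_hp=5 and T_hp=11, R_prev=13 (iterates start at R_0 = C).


R_next = C + ceil(R_prev / T_hp) * C_hp
ceil(13 / 11) = ceil(1.1818) = 2
Interference = 2 * 5 = 10
R_next = 8 + 10 = 18

18


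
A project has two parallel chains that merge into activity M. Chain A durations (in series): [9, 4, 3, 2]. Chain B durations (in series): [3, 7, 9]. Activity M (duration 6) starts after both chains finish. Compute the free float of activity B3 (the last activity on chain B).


ES(B3) = sum of predecessors on chain B = 10
EF(B3) = ES + duration = 10 + 9 = 19
Successor of B3 is M. ES(M) = max(sum(A), sum(B)) = max(18, 19) = 19
Free float = ES(successor) - EF(current) = 19 - 19 = 0

0


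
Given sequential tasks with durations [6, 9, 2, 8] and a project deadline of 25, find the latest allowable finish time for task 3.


LF(activity 3) = deadline - sum of successor durations
Successors: activities 4 through 4 with durations [8]
Sum of successor durations = 8
LF = 25 - 8 = 17

17


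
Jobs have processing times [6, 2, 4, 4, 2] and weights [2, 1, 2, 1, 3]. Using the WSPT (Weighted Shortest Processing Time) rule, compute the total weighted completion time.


Compute p/w ratios and sort ascending (WSPT): [(2, 3), (2, 1), (4, 2), (6, 2), (4, 1)]
Compute weighted completion times:
  Job (p=2,w=3): C=2, w*C=3*2=6
  Job (p=2,w=1): C=4, w*C=1*4=4
  Job (p=4,w=2): C=8, w*C=2*8=16
  Job (p=6,w=2): C=14, w*C=2*14=28
  Job (p=4,w=1): C=18, w*C=1*18=18
Total weighted completion time = 72

72


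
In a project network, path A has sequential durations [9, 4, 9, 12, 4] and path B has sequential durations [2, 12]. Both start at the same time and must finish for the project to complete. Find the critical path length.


Path A total = 9 + 4 + 9 + 12 + 4 = 38
Path B total = 2 + 12 = 14
Critical path = longest path = max(38, 14) = 38

38


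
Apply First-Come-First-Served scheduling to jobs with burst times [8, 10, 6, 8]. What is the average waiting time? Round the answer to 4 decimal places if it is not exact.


FCFS order (as given): [8, 10, 6, 8]
Waiting times:
  Job 1: wait = 0
  Job 2: wait = 8
  Job 3: wait = 18
  Job 4: wait = 24
Sum of waiting times = 50
Average waiting time = 50/4 = 12.5

12.5


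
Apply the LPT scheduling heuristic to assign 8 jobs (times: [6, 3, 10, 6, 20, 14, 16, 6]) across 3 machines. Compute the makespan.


Sort jobs in decreasing order (LPT): [20, 16, 14, 10, 6, 6, 6, 3]
Assign each job to the least loaded machine:
  Machine 1: jobs [20, 6], load = 26
  Machine 2: jobs [16, 6, 6], load = 28
  Machine 3: jobs [14, 10, 3], load = 27
Makespan = max load = 28

28


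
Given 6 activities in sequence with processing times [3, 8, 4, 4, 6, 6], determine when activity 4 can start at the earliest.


Activity 4 starts after activities 1 through 3 complete.
Predecessor durations: [3, 8, 4]
ES = 3 + 8 + 4 = 15

15


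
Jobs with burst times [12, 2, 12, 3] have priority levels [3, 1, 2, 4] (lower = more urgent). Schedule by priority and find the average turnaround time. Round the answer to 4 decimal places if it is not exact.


Sort by priority (ascending = highest first):
Order: [(1, 2), (2, 12), (3, 12), (4, 3)]
Completion times:
  Priority 1, burst=2, C=2
  Priority 2, burst=12, C=14
  Priority 3, burst=12, C=26
  Priority 4, burst=3, C=29
Average turnaround = 71/4 = 17.75

17.75


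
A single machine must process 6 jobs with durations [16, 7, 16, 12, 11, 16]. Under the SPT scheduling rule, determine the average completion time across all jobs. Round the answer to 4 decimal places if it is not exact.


Sort jobs by processing time (SPT order): [7, 11, 12, 16, 16, 16]
Compute completion times sequentially:
  Job 1: processing = 7, completes at 7
  Job 2: processing = 11, completes at 18
  Job 3: processing = 12, completes at 30
  Job 4: processing = 16, completes at 46
  Job 5: processing = 16, completes at 62
  Job 6: processing = 16, completes at 78
Sum of completion times = 241
Average completion time = 241/6 = 40.1667

40.1667


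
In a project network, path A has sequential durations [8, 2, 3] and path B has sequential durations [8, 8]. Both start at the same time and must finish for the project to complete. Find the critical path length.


Path A total = 8 + 2 + 3 = 13
Path B total = 8 + 8 = 16
Critical path = longest path = max(13, 16) = 16

16


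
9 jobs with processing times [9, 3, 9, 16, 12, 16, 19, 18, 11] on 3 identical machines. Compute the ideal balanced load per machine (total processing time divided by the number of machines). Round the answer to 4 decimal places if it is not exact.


Total processing time = 9 + 3 + 9 + 16 + 12 + 16 + 19 + 18 + 11 = 113
Number of machines = 3
Ideal balanced load = 113 / 3 = 37.6667

37.6667


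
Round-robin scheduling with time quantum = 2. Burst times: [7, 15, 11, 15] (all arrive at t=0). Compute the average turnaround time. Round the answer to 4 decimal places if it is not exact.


Time quantum = 2
Execution trace:
  J1 runs 2 units, time = 2
  J2 runs 2 units, time = 4
  J3 runs 2 units, time = 6
  J4 runs 2 units, time = 8
  J1 runs 2 units, time = 10
  J2 runs 2 units, time = 12
  J3 runs 2 units, time = 14
  J4 runs 2 units, time = 16
  J1 runs 2 units, time = 18
  J2 runs 2 units, time = 20
  J3 runs 2 units, time = 22
  J4 runs 2 units, time = 24
  J1 runs 1 units, time = 25
  J2 runs 2 units, time = 27
  J3 runs 2 units, time = 29
  J4 runs 2 units, time = 31
  J2 runs 2 units, time = 33
  J3 runs 2 units, time = 35
  J4 runs 2 units, time = 37
  J2 runs 2 units, time = 39
  J3 runs 1 units, time = 40
  J4 runs 2 units, time = 42
  J2 runs 2 units, time = 44
  J4 runs 2 units, time = 46
  J2 runs 1 units, time = 47
  J4 runs 1 units, time = 48
Finish times: [25, 47, 40, 48]
Average turnaround = 160/4 = 40.0

40.0


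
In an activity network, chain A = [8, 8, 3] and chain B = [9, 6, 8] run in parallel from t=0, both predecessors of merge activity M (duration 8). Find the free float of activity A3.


ES(A3) = sum of predecessors on chain A = 16
EF(A3) = ES + duration = 16 + 3 = 19
Successor of A3 is M. ES(M) = max(sum(A), sum(B)) = max(19, 23) = 23
Free float = ES(successor) - EF(current) = 23 - 19 = 4

4


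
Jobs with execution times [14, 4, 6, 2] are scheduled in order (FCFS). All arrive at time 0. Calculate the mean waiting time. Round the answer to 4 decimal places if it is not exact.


FCFS order (as given): [14, 4, 6, 2]
Waiting times:
  Job 1: wait = 0
  Job 2: wait = 14
  Job 3: wait = 18
  Job 4: wait = 24
Sum of waiting times = 56
Average waiting time = 56/4 = 14.0

14.0


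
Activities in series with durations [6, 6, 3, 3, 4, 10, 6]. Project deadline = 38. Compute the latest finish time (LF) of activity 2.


LF(activity 2) = deadline - sum of successor durations
Successors: activities 3 through 7 with durations [3, 3, 4, 10, 6]
Sum of successor durations = 26
LF = 38 - 26 = 12

12


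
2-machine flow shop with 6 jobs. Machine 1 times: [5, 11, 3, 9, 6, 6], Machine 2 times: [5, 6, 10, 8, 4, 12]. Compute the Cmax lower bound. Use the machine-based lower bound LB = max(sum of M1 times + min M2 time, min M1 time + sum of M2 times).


LB1 = sum(M1 times) + min(M2 times) = 40 + 4 = 44
LB2 = min(M1 times) + sum(M2 times) = 3 + 45 = 48
Lower bound = max(LB1, LB2) = max(44, 48) = 48

48


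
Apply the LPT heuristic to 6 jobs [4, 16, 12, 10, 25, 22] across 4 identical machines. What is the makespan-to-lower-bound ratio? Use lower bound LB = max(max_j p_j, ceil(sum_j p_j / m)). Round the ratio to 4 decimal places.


LPT order: [25, 22, 16, 12, 10, 4]
Machine loads after assignment: [25, 22, 20, 22]
LPT makespan = 25
Lower bound = max(max_job, ceil(total/4)) = max(25, 23) = 25
Ratio = 25 / 25 = 1.0

1.0


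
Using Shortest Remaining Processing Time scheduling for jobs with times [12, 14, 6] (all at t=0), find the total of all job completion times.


Since all jobs arrive at t=0, SRPT equals SPT ordering.
SPT order: [6, 12, 14]
Completion times:
  Job 1: p=6, C=6
  Job 2: p=12, C=18
  Job 3: p=14, C=32
Total completion time = 6 + 18 + 32 = 56

56


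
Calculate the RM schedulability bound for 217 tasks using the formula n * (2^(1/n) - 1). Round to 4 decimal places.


Compute 2^(1/217) = 1.0031993336
Subtract 1: 1.0031993336 - 1 = 0.0031993336
Multiply by n: 217 * 0.0031993336 = 0.6942553912
Round to 4 dp: 0.6943

0.6943


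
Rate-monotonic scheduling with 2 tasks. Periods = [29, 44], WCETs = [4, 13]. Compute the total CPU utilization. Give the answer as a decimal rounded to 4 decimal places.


Compute individual utilizations (exact fractions):
  Task 1: C/T = 4/29 (approx. 0.1379)
  Task 2: C/T = 13/44 (approx. 0.2955)
Total utilization U = 4/29 + 13/44 = 553/1276
Rounded to 4 decimal places: U = 0.4334
RM (Liu & Layland) bound for 2 tasks = 0.828427; compare with U = 553/1276 (approx. 0.433386)
U <= bound, so schedulable by RM sufficient condition.

0.4334


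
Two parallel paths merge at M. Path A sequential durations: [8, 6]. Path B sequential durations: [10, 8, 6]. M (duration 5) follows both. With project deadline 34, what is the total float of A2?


Forward pass: ES(A2) = sum of predecessors on chain A = 8
EF = ES + duration = 8 + 6 = 14
Backward pass: LF(M) = deadline = 34; LS(M) = 34 - 5 = 29
LF(A2) = LS(M) - sum(successors on chain A) = 29 - 0 = 29
LS = LF - duration = 29 - 6 = 23
Total float = LS - ES = 23 - 8 = 15

15


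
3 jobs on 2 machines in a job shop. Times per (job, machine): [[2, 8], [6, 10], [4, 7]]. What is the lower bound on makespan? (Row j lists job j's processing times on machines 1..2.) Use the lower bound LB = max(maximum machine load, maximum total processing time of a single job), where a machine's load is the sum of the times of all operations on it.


Machine loads:
  Machine 1: 2 + 6 + 4 = 12
  Machine 2: 8 + 10 + 7 = 25
Max machine load = 25
Job totals:
  Job 1: 10
  Job 2: 16
  Job 3: 11
Max job total = 16
Lower bound = max(25, 16) = 25

25


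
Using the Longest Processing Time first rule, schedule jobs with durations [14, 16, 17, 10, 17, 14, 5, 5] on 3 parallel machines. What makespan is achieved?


Sort jobs in decreasing order (LPT): [17, 17, 16, 14, 14, 10, 5, 5]
Assign each job to the least loaded machine:
  Machine 1: jobs [17, 14], load = 31
  Machine 2: jobs [17, 10, 5], load = 32
  Machine 3: jobs [16, 14, 5], load = 35
Makespan = max load = 35

35


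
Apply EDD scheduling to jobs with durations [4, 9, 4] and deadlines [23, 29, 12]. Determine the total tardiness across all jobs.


Sort by due date (EDD order): [(4, 12), (4, 23), (9, 29)]
Compute completion times and tardiness:
  Job 1: p=4, d=12, C=4, tardiness=max(0,4-12)=0
  Job 2: p=4, d=23, C=8, tardiness=max(0,8-23)=0
  Job 3: p=9, d=29, C=17, tardiness=max(0,17-29)=0
Total tardiness = 0

0


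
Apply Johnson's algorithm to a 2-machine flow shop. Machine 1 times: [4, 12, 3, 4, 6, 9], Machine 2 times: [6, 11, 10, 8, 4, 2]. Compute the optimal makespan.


Apply Johnson's rule:
  Group 1 (a <= b): [(3, 3, 10), (1, 4, 6), (4, 4, 8)]
  Group 2 (a > b): [(2, 12, 11), (5, 6, 4), (6, 9, 2)]
Optimal job order: [3, 1, 4, 2, 5, 6]
Schedule:
  Job 3: M1 done at 3, M2 done at 13
  Job 1: M1 done at 7, M2 done at 19
  Job 4: M1 done at 11, M2 done at 27
  Job 2: M1 done at 23, M2 done at 38
  Job 5: M1 done at 29, M2 done at 42
  Job 6: M1 done at 38, M2 done at 44
Makespan = 44

44


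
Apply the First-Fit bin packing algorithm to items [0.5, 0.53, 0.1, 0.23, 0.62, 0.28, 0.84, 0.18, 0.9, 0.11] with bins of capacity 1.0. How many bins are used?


Place items sequentially using First-Fit:
  Item 0.5 -> new Bin 1
  Item 0.53 -> new Bin 2
  Item 0.1 -> Bin 1 (now 0.6)
  Item 0.23 -> Bin 1 (now 0.83)
  Item 0.62 -> new Bin 3
  Item 0.28 -> Bin 2 (now 0.81)
  Item 0.84 -> new Bin 4
  Item 0.18 -> Bin 2 (now 0.99)
  Item 0.9 -> new Bin 5
  Item 0.11 -> Bin 1 (now 0.94)
Total bins used = 5

5


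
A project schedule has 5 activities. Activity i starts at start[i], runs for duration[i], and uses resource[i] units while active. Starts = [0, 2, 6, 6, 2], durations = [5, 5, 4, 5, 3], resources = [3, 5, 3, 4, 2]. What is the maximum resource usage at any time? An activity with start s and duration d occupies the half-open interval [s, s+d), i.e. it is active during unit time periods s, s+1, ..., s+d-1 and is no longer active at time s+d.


Each activity i is active on [start_i, start_i + duration_i).
Compute total resource usage per time slot:
  t=0: active resources = [3], total = 3
  t=1: active resources = [3], total = 3
  t=2: active resources = [3, 5, 2], total = 10
  t=3: active resources = [3, 5, 2], total = 10
  t=4: active resources = [3, 5, 2], total = 10
  t=5: active resources = [5], total = 5
  t=6: active resources = [5, 3, 4], total = 12
  t=7: active resources = [3, 4], total = 7
  t=8: active resources = [3, 4], total = 7
  t=9: active resources = [3, 4], total = 7
  t=10: active resources = [4], total = 4
Peak resource demand = 12

12


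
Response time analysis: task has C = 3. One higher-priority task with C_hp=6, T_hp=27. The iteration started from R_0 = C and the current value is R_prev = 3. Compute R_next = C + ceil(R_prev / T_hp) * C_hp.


R_next = C + ceil(R_prev / T_hp) * C_hp
ceil(3 / 27) = ceil(0.1111) = 1
Interference = 1 * 6 = 6
R_next = 3 + 6 = 9

9


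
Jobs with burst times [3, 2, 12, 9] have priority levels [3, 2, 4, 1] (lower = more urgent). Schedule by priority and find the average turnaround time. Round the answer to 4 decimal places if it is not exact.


Sort by priority (ascending = highest first):
Order: [(1, 9), (2, 2), (3, 3), (4, 12)]
Completion times:
  Priority 1, burst=9, C=9
  Priority 2, burst=2, C=11
  Priority 3, burst=3, C=14
  Priority 4, burst=12, C=26
Average turnaround = 60/4 = 15.0

15.0


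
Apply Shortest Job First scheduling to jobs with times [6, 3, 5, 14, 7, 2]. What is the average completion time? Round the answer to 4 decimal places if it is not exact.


SJF order (ascending): [2, 3, 5, 6, 7, 14]
Completion times:
  Job 1: burst=2, C=2
  Job 2: burst=3, C=5
  Job 3: burst=5, C=10
  Job 4: burst=6, C=16
  Job 5: burst=7, C=23
  Job 6: burst=14, C=37
Average completion = 93/6 = 15.5

15.5


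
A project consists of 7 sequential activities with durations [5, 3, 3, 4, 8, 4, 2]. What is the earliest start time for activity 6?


Activity 6 starts after activities 1 through 5 complete.
Predecessor durations: [5, 3, 3, 4, 8]
ES = 5 + 3 + 3 + 4 + 8 = 23

23


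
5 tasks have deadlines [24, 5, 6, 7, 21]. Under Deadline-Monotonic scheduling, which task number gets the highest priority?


Sort tasks by relative deadline (ascending):
  Task 2: deadline = 5
  Task 3: deadline = 6
  Task 4: deadline = 7
  Task 5: deadline = 21
  Task 1: deadline = 24
Priority order (highest first): [2, 3, 4, 5, 1]
Highest priority task = 2

2


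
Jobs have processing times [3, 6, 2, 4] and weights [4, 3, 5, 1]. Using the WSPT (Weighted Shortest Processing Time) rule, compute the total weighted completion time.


Compute p/w ratios and sort ascending (WSPT): [(2, 5), (3, 4), (6, 3), (4, 1)]
Compute weighted completion times:
  Job (p=2,w=5): C=2, w*C=5*2=10
  Job (p=3,w=4): C=5, w*C=4*5=20
  Job (p=6,w=3): C=11, w*C=3*11=33
  Job (p=4,w=1): C=15, w*C=1*15=15
Total weighted completion time = 78

78


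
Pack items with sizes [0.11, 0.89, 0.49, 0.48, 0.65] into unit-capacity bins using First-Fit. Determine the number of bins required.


Place items sequentially using First-Fit:
  Item 0.11 -> new Bin 1
  Item 0.89 -> Bin 1 (now 1.0)
  Item 0.49 -> new Bin 2
  Item 0.48 -> Bin 2 (now 0.97)
  Item 0.65 -> new Bin 3
Total bins used = 3

3


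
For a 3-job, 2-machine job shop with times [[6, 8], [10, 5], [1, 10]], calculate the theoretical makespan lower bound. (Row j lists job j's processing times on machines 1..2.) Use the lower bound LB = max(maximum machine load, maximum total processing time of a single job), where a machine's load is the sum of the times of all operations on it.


Machine loads:
  Machine 1: 6 + 10 + 1 = 17
  Machine 2: 8 + 5 + 10 = 23
Max machine load = 23
Job totals:
  Job 1: 14
  Job 2: 15
  Job 3: 11
Max job total = 15
Lower bound = max(23, 15) = 23

23


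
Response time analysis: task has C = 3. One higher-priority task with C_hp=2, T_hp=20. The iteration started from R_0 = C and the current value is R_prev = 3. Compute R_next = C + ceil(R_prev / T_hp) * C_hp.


R_next = C + ceil(R_prev / T_hp) * C_hp
ceil(3 / 20) = ceil(0.15) = 1
Interference = 1 * 2 = 2
R_next = 3 + 2 = 5

5


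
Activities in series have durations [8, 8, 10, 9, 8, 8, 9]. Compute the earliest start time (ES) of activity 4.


Activity 4 starts after activities 1 through 3 complete.
Predecessor durations: [8, 8, 10]
ES = 8 + 8 + 10 = 26

26


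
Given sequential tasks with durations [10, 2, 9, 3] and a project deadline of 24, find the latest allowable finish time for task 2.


LF(activity 2) = deadline - sum of successor durations
Successors: activities 3 through 4 with durations [9, 3]
Sum of successor durations = 12
LF = 24 - 12 = 12

12


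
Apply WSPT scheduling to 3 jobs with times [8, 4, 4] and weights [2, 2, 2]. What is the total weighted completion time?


Compute p/w ratios and sort ascending (WSPT): [(4, 2), (4, 2), (8, 2)]
Compute weighted completion times:
  Job (p=4,w=2): C=4, w*C=2*4=8
  Job (p=4,w=2): C=8, w*C=2*8=16
  Job (p=8,w=2): C=16, w*C=2*16=32
Total weighted completion time = 56

56


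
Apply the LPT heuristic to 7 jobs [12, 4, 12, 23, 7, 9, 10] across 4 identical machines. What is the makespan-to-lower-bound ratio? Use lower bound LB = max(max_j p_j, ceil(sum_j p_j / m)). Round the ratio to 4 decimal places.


LPT order: [23, 12, 12, 10, 9, 7, 4]
Machine loads after assignment: [23, 19, 16, 19]
LPT makespan = 23
Lower bound = max(max_job, ceil(total/4)) = max(23, 20) = 23
Ratio = 23 / 23 = 1.0

1.0


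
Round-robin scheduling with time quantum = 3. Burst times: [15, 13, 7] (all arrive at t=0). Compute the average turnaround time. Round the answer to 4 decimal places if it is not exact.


Time quantum = 3
Execution trace:
  J1 runs 3 units, time = 3
  J2 runs 3 units, time = 6
  J3 runs 3 units, time = 9
  J1 runs 3 units, time = 12
  J2 runs 3 units, time = 15
  J3 runs 3 units, time = 18
  J1 runs 3 units, time = 21
  J2 runs 3 units, time = 24
  J3 runs 1 units, time = 25
  J1 runs 3 units, time = 28
  J2 runs 3 units, time = 31
  J1 runs 3 units, time = 34
  J2 runs 1 units, time = 35
Finish times: [34, 35, 25]
Average turnaround = 94/3 = 31.3333

31.3333


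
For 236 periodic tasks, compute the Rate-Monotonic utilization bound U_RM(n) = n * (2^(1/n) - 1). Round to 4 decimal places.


Compute 2^(1/236) = 1.0029413817
Subtract 1: 1.0029413817 - 1 = 0.0029413817
Multiply by n: 236 * 0.0029413817 = 0.6941660812
Round to 4 dp: 0.6942

0.6942


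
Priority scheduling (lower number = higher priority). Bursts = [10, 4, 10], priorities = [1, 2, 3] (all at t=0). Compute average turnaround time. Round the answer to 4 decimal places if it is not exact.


Sort by priority (ascending = highest first):
Order: [(1, 10), (2, 4), (3, 10)]
Completion times:
  Priority 1, burst=10, C=10
  Priority 2, burst=4, C=14
  Priority 3, burst=10, C=24
Average turnaround = 48/3 = 16.0

16.0


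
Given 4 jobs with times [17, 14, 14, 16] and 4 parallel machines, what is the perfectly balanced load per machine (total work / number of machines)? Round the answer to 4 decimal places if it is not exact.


Total processing time = 17 + 14 + 14 + 16 = 61
Number of machines = 4
Ideal balanced load = 61 / 4 = 15.25

15.25


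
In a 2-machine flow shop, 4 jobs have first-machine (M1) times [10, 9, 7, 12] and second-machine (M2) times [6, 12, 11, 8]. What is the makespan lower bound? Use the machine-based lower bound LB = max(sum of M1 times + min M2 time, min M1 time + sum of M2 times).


LB1 = sum(M1 times) + min(M2 times) = 38 + 6 = 44
LB2 = min(M1 times) + sum(M2 times) = 7 + 37 = 44
Lower bound = max(LB1, LB2) = max(44, 44) = 44

44


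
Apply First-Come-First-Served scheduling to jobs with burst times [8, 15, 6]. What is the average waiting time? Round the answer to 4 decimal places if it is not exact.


FCFS order (as given): [8, 15, 6]
Waiting times:
  Job 1: wait = 0
  Job 2: wait = 8
  Job 3: wait = 23
Sum of waiting times = 31
Average waiting time = 31/3 = 10.3333

10.3333


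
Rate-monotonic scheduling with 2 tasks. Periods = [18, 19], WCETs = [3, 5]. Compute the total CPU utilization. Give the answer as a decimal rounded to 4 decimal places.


Compute individual utilizations (exact fractions):
  Task 1: C/T = 3/18 = 1/6 (approx. 0.1667)
  Task 2: C/T = 5/19 (approx. 0.2632)
Total utilization U = 1/6 + 5/19 = 49/114
Rounded to 4 decimal places: U = 0.4298
RM (Liu & Layland) bound for 2 tasks = 0.828427; compare with U = 49/114 (approx. 0.429825)
U <= bound, so schedulable by RM sufficient condition.

0.4298


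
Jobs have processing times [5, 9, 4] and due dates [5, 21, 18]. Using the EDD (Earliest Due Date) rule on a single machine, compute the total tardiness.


Sort by due date (EDD order): [(5, 5), (4, 18), (9, 21)]
Compute completion times and tardiness:
  Job 1: p=5, d=5, C=5, tardiness=max(0,5-5)=0
  Job 2: p=4, d=18, C=9, tardiness=max(0,9-18)=0
  Job 3: p=9, d=21, C=18, tardiness=max(0,18-21)=0
Total tardiness = 0

0


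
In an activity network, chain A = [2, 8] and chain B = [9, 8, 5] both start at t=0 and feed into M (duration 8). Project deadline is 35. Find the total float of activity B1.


Forward pass: ES(B1) = sum of predecessors on chain B = 0
EF = ES + duration = 0 + 9 = 9
Backward pass: LF(M) = deadline = 35; LS(M) = 35 - 8 = 27
LF(B1) = LS(M) - sum(successors on chain B) = 27 - 13 = 14
LS = LF - duration = 14 - 9 = 5
Total float = LS - ES = 5 - 0 = 5

5


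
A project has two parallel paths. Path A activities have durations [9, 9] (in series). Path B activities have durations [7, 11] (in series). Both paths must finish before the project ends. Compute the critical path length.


Path A total = 9 + 9 = 18
Path B total = 7 + 11 = 18
Critical path = longest path = max(18, 18) = 18

18


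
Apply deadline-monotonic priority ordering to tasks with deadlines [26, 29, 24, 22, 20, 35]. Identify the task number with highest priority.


Sort tasks by relative deadline (ascending):
  Task 5: deadline = 20
  Task 4: deadline = 22
  Task 3: deadline = 24
  Task 1: deadline = 26
  Task 2: deadline = 29
  Task 6: deadline = 35
Priority order (highest first): [5, 4, 3, 1, 2, 6]
Highest priority task = 5

5


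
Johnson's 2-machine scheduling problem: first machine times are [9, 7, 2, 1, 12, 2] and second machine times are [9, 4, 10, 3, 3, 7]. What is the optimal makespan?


Apply Johnson's rule:
  Group 1 (a <= b): [(4, 1, 3), (3, 2, 10), (6, 2, 7), (1, 9, 9)]
  Group 2 (a > b): [(2, 7, 4), (5, 12, 3)]
Optimal job order: [4, 3, 6, 1, 2, 5]
Schedule:
  Job 4: M1 done at 1, M2 done at 4
  Job 3: M1 done at 3, M2 done at 14
  Job 6: M1 done at 5, M2 done at 21
  Job 1: M1 done at 14, M2 done at 30
  Job 2: M1 done at 21, M2 done at 34
  Job 5: M1 done at 33, M2 done at 37
Makespan = 37

37


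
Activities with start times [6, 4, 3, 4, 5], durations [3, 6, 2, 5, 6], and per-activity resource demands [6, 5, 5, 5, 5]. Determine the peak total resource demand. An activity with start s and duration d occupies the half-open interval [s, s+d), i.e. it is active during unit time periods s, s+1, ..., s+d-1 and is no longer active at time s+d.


Each activity i is active on [start_i, start_i + duration_i).
Compute total resource usage per time slot:
  t=0: active resources = [], total = 0
  t=1: active resources = [], total = 0
  t=2: active resources = [], total = 0
  t=3: active resources = [5], total = 5
  t=4: active resources = [5, 5, 5], total = 15
  t=5: active resources = [5, 5, 5], total = 15
  t=6: active resources = [6, 5, 5, 5], total = 21
  t=7: active resources = [6, 5, 5, 5], total = 21
  t=8: active resources = [6, 5, 5, 5], total = 21
  t=9: active resources = [5, 5], total = 10
  t=10: active resources = [5], total = 5
Peak resource demand = 21

21


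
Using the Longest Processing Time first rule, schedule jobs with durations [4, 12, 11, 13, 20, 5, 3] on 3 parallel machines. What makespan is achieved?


Sort jobs in decreasing order (LPT): [20, 13, 12, 11, 5, 4, 3]
Assign each job to the least loaded machine:
  Machine 1: jobs [20, 3], load = 23
  Machine 2: jobs [13, 5, 4], load = 22
  Machine 3: jobs [12, 11], load = 23
Makespan = max load = 23

23


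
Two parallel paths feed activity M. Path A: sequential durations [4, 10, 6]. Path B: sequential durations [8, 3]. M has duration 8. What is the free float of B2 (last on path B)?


ES(B2) = sum of predecessors on chain B = 8
EF(B2) = ES + duration = 8 + 3 = 11
Successor of B2 is M. ES(M) = max(sum(A), sum(B)) = max(20, 11) = 20
Free float = ES(successor) - EF(current) = 20 - 11 = 9

9


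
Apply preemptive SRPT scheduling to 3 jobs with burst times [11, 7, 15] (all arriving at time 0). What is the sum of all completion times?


Since all jobs arrive at t=0, SRPT equals SPT ordering.
SPT order: [7, 11, 15]
Completion times:
  Job 1: p=7, C=7
  Job 2: p=11, C=18
  Job 3: p=15, C=33
Total completion time = 7 + 18 + 33 = 58

58


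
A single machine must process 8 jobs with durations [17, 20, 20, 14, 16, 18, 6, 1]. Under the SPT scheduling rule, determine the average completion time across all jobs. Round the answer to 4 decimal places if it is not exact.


Sort jobs by processing time (SPT order): [1, 6, 14, 16, 17, 18, 20, 20]
Compute completion times sequentially:
  Job 1: processing = 1, completes at 1
  Job 2: processing = 6, completes at 7
  Job 3: processing = 14, completes at 21
  Job 4: processing = 16, completes at 37
  Job 5: processing = 17, completes at 54
  Job 6: processing = 18, completes at 72
  Job 7: processing = 20, completes at 92
  Job 8: processing = 20, completes at 112
Sum of completion times = 396
Average completion time = 396/8 = 49.5

49.5


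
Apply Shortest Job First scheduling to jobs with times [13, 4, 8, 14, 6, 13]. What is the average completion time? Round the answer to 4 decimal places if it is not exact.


SJF order (ascending): [4, 6, 8, 13, 13, 14]
Completion times:
  Job 1: burst=4, C=4
  Job 2: burst=6, C=10
  Job 3: burst=8, C=18
  Job 4: burst=13, C=31
  Job 5: burst=13, C=44
  Job 6: burst=14, C=58
Average completion = 165/6 = 27.5

27.5


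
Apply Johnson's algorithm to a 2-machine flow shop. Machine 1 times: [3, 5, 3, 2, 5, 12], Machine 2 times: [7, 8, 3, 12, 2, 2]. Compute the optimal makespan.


Apply Johnson's rule:
  Group 1 (a <= b): [(4, 2, 12), (1, 3, 7), (3, 3, 3), (2, 5, 8)]
  Group 2 (a > b): [(5, 5, 2), (6, 12, 2)]
Optimal job order: [4, 1, 3, 2, 5, 6]
Schedule:
  Job 4: M1 done at 2, M2 done at 14
  Job 1: M1 done at 5, M2 done at 21
  Job 3: M1 done at 8, M2 done at 24
  Job 2: M1 done at 13, M2 done at 32
  Job 5: M1 done at 18, M2 done at 34
  Job 6: M1 done at 30, M2 done at 36
Makespan = 36

36


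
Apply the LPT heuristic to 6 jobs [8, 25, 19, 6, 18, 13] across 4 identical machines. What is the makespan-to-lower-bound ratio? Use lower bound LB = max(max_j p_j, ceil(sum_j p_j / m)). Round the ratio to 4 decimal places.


LPT order: [25, 19, 18, 13, 8, 6]
Machine loads after assignment: [25, 19, 24, 21]
LPT makespan = 25
Lower bound = max(max_job, ceil(total/4)) = max(25, 23) = 25
Ratio = 25 / 25 = 1.0

1.0


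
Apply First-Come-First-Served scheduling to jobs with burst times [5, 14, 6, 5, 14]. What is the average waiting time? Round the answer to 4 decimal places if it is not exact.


FCFS order (as given): [5, 14, 6, 5, 14]
Waiting times:
  Job 1: wait = 0
  Job 2: wait = 5
  Job 3: wait = 19
  Job 4: wait = 25
  Job 5: wait = 30
Sum of waiting times = 79
Average waiting time = 79/5 = 15.8

15.8


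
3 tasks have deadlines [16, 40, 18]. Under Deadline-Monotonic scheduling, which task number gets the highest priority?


Sort tasks by relative deadline (ascending):
  Task 1: deadline = 16
  Task 3: deadline = 18
  Task 2: deadline = 40
Priority order (highest first): [1, 3, 2]
Highest priority task = 1

1


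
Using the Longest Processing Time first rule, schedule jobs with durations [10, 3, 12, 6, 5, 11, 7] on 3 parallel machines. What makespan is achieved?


Sort jobs in decreasing order (LPT): [12, 11, 10, 7, 6, 5, 3]
Assign each job to the least loaded machine:
  Machine 1: jobs [12, 5, 3], load = 20
  Machine 2: jobs [11, 6], load = 17
  Machine 3: jobs [10, 7], load = 17
Makespan = max load = 20

20


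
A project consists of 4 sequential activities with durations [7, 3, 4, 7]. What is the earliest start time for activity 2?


Activity 2 starts after activities 1 through 1 complete.
Predecessor durations: [7]
ES = 7 = 7

7


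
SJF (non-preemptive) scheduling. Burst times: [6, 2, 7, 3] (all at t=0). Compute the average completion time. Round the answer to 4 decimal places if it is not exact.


SJF order (ascending): [2, 3, 6, 7]
Completion times:
  Job 1: burst=2, C=2
  Job 2: burst=3, C=5
  Job 3: burst=6, C=11
  Job 4: burst=7, C=18
Average completion = 36/4 = 9.0

9.0


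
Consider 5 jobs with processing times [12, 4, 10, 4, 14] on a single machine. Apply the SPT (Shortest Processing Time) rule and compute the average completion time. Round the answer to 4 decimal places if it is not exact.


Sort jobs by processing time (SPT order): [4, 4, 10, 12, 14]
Compute completion times sequentially:
  Job 1: processing = 4, completes at 4
  Job 2: processing = 4, completes at 8
  Job 3: processing = 10, completes at 18
  Job 4: processing = 12, completes at 30
  Job 5: processing = 14, completes at 44
Sum of completion times = 104
Average completion time = 104/5 = 20.8

20.8


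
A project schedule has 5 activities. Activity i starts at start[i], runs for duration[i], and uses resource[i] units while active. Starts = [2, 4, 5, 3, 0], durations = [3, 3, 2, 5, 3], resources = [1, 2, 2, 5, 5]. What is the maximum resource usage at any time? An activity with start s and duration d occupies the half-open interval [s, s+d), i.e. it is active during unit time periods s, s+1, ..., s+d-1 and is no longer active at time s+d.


Each activity i is active on [start_i, start_i + duration_i).
Compute total resource usage per time slot:
  t=0: active resources = [5], total = 5
  t=1: active resources = [5], total = 5
  t=2: active resources = [1, 5], total = 6
  t=3: active resources = [1, 5], total = 6
  t=4: active resources = [1, 2, 5], total = 8
  t=5: active resources = [2, 2, 5], total = 9
  t=6: active resources = [2, 2, 5], total = 9
  t=7: active resources = [5], total = 5
Peak resource demand = 9

9


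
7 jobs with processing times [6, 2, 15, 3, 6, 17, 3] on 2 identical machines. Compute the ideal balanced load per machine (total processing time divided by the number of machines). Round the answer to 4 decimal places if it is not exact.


Total processing time = 6 + 2 + 15 + 3 + 6 + 17 + 3 = 52
Number of machines = 2
Ideal balanced load = 52 / 2 = 26.0

26.0


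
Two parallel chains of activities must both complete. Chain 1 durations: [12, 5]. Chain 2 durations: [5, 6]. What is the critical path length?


Path A total = 12 + 5 = 17
Path B total = 5 + 6 = 11
Critical path = longest path = max(17, 11) = 17

17


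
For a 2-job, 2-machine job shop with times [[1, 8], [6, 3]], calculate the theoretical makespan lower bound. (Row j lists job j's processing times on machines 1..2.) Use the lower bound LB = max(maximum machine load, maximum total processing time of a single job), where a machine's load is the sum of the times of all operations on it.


Machine loads:
  Machine 1: 1 + 6 = 7
  Machine 2: 8 + 3 = 11
Max machine load = 11
Job totals:
  Job 1: 9
  Job 2: 9
Max job total = 9
Lower bound = max(11, 9) = 11

11


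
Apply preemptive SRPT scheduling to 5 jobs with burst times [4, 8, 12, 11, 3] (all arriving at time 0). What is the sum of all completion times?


Since all jobs arrive at t=0, SRPT equals SPT ordering.
SPT order: [3, 4, 8, 11, 12]
Completion times:
  Job 1: p=3, C=3
  Job 2: p=4, C=7
  Job 3: p=8, C=15
  Job 4: p=11, C=26
  Job 5: p=12, C=38
Total completion time = 3 + 7 + 15 + 26 + 38 = 89

89


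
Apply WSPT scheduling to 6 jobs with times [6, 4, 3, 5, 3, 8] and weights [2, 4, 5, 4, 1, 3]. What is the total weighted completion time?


Compute p/w ratios and sort ascending (WSPT): [(3, 5), (4, 4), (5, 4), (8, 3), (6, 2), (3, 1)]
Compute weighted completion times:
  Job (p=3,w=5): C=3, w*C=5*3=15
  Job (p=4,w=4): C=7, w*C=4*7=28
  Job (p=5,w=4): C=12, w*C=4*12=48
  Job (p=8,w=3): C=20, w*C=3*20=60
  Job (p=6,w=2): C=26, w*C=2*26=52
  Job (p=3,w=1): C=29, w*C=1*29=29
Total weighted completion time = 232

232


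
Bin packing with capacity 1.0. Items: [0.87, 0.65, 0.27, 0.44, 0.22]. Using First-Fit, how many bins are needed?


Place items sequentially using First-Fit:
  Item 0.87 -> new Bin 1
  Item 0.65 -> new Bin 2
  Item 0.27 -> Bin 2 (now 0.92)
  Item 0.44 -> new Bin 3
  Item 0.22 -> Bin 3 (now 0.66)
Total bins used = 3

3


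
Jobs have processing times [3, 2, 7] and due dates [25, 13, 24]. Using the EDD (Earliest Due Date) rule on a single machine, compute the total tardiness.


Sort by due date (EDD order): [(2, 13), (7, 24), (3, 25)]
Compute completion times and tardiness:
  Job 1: p=2, d=13, C=2, tardiness=max(0,2-13)=0
  Job 2: p=7, d=24, C=9, tardiness=max(0,9-24)=0
  Job 3: p=3, d=25, C=12, tardiness=max(0,12-25)=0
Total tardiness = 0

0


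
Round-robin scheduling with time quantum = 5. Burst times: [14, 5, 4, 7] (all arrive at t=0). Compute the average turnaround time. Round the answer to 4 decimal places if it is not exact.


Time quantum = 5
Execution trace:
  J1 runs 5 units, time = 5
  J2 runs 5 units, time = 10
  J3 runs 4 units, time = 14
  J4 runs 5 units, time = 19
  J1 runs 5 units, time = 24
  J4 runs 2 units, time = 26
  J1 runs 4 units, time = 30
Finish times: [30, 10, 14, 26]
Average turnaround = 80/4 = 20.0

20.0


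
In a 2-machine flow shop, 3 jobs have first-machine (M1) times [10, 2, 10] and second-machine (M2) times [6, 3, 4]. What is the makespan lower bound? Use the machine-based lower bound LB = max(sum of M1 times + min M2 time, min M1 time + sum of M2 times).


LB1 = sum(M1 times) + min(M2 times) = 22 + 3 = 25
LB2 = min(M1 times) + sum(M2 times) = 2 + 13 = 15
Lower bound = max(LB1, LB2) = max(25, 15) = 25

25


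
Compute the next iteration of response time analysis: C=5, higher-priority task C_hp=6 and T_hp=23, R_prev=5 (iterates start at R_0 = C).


R_next = C + ceil(R_prev / T_hp) * C_hp
ceil(5 / 23) = ceil(0.2174) = 1
Interference = 1 * 6 = 6
R_next = 5 + 6 = 11

11


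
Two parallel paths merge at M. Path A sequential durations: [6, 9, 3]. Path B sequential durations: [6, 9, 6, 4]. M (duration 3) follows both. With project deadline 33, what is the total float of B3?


Forward pass: ES(B3) = sum of predecessors on chain B = 15
EF = ES + duration = 15 + 6 = 21
Backward pass: LF(M) = deadline = 33; LS(M) = 33 - 3 = 30
LF(B3) = LS(M) - sum(successors on chain B) = 30 - 4 = 26
LS = LF - duration = 26 - 6 = 20
Total float = LS - ES = 20 - 15 = 5

5


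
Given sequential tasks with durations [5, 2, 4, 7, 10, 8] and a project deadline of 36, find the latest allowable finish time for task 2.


LF(activity 2) = deadline - sum of successor durations
Successors: activities 3 through 6 with durations [4, 7, 10, 8]
Sum of successor durations = 29
LF = 36 - 29 = 7

7


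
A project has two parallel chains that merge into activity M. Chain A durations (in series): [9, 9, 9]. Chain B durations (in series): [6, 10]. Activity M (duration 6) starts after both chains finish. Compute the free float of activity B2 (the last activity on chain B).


ES(B2) = sum of predecessors on chain B = 6
EF(B2) = ES + duration = 6 + 10 = 16
Successor of B2 is M. ES(M) = max(sum(A), sum(B)) = max(27, 16) = 27
Free float = ES(successor) - EF(current) = 27 - 16 = 11

11


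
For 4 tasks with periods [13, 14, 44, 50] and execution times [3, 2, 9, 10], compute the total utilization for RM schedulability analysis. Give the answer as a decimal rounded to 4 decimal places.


Compute individual utilizations (exact fractions):
  Task 1: C/T = 3/13 (approx. 0.2308)
  Task 2: C/T = 2/14 = 1/7 (approx. 0.1429)
  Task 3: C/T = 9/44 (approx. 0.2045)
  Task 4: C/T = 10/50 = 1/5 (approx. 0.2)
Total utilization U = 3/13 + 1/7 + 9/44 + 1/5 = 15579/20020
Rounded to 4 decimal places: U = 0.7782
RM (Liu & Layland) bound for 4 tasks = 0.756828; compare with U = 15579/20020 (approx. 0.778172)
bound < U <= 1, so the RM sufficient condition is not met (inconclusive; an exact test such as response-time analysis is needed).

0.7782


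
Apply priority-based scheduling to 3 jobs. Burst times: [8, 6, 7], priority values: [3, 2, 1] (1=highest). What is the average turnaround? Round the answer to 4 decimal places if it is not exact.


Sort by priority (ascending = highest first):
Order: [(1, 7), (2, 6), (3, 8)]
Completion times:
  Priority 1, burst=7, C=7
  Priority 2, burst=6, C=13
  Priority 3, burst=8, C=21
Average turnaround = 41/3 = 13.6667

13.6667


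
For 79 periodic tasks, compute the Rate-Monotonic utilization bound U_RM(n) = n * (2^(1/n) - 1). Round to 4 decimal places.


Compute 2^(1/79) = 1.0088126194
Subtract 1: 1.0088126194 - 1 = 0.0088126194
Multiply by n: 79 * 0.0088126194 = 0.6961969326
Round to 4 dp: 0.6962

0.6962


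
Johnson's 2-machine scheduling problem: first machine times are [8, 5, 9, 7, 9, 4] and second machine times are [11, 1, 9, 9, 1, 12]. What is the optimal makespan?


Apply Johnson's rule:
  Group 1 (a <= b): [(6, 4, 12), (4, 7, 9), (1, 8, 11), (3, 9, 9)]
  Group 2 (a > b): [(2, 5, 1), (5, 9, 1)]
Optimal job order: [6, 4, 1, 3, 2, 5]
Schedule:
  Job 6: M1 done at 4, M2 done at 16
  Job 4: M1 done at 11, M2 done at 25
  Job 1: M1 done at 19, M2 done at 36
  Job 3: M1 done at 28, M2 done at 45
  Job 2: M1 done at 33, M2 done at 46
  Job 5: M1 done at 42, M2 done at 47
Makespan = 47

47


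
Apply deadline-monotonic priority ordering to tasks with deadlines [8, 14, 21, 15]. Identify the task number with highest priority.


Sort tasks by relative deadline (ascending):
  Task 1: deadline = 8
  Task 2: deadline = 14
  Task 4: deadline = 15
  Task 3: deadline = 21
Priority order (highest first): [1, 2, 4, 3]
Highest priority task = 1

1


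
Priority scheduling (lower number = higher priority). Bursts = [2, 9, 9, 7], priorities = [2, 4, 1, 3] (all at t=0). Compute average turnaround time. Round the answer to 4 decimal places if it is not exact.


Sort by priority (ascending = highest first):
Order: [(1, 9), (2, 2), (3, 7), (4, 9)]
Completion times:
  Priority 1, burst=9, C=9
  Priority 2, burst=2, C=11
  Priority 3, burst=7, C=18
  Priority 4, burst=9, C=27
Average turnaround = 65/4 = 16.25

16.25


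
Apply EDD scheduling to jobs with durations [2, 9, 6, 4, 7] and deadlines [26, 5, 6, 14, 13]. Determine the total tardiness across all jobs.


Sort by due date (EDD order): [(9, 5), (6, 6), (7, 13), (4, 14), (2, 26)]
Compute completion times and tardiness:
  Job 1: p=9, d=5, C=9, tardiness=max(0,9-5)=4
  Job 2: p=6, d=6, C=15, tardiness=max(0,15-6)=9
  Job 3: p=7, d=13, C=22, tardiness=max(0,22-13)=9
  Job 4: p=4, d=14, C=26, tardiness=max(0,26-14)=12
  Job 5: p=2, d=26, C=28, tardiness=max(0,28-26)=2
Total tardiness = 36

36


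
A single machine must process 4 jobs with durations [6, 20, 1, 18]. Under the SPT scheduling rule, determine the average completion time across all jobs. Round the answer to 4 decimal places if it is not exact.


Sort jobs by processing time (SPT order): [1, 6, 18, 20]
Compute completion times sequentially:
  Job 1: processing = 1, completes at 1
  Job 2: processing = 6, completes at 7
  Job 3: processing = 18, completes at 25
  Job 4: processing = 20, completes at 45
Sum of completion times = 78
Average completion time = 78/4 = 19.5

19.5
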